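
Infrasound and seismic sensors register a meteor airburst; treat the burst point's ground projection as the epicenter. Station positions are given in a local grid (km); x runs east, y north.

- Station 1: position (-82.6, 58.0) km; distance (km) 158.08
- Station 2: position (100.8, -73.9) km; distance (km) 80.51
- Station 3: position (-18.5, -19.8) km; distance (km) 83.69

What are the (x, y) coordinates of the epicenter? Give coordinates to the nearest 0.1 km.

Circle about each station: (x + 82.6)² + (y − 58.0)² = 158.08²; (x − 100.8)² + (y + 73.9)² = 80.51²; (x + 18.5)² + (y + 19.8)² = 83.69².
Subtracting the Station 1 equation from the Station 2 and Station 3 equations removes the quadratic terms:
366.8 x − 263.8 y = 23942.52
128.2 x − 155.6 y = 8532.80
Solving the 2×2 system: x ≈ 63.4, y ≈ -2.6 km.

x ≈ 63.4 km, y ≈ -2.6 km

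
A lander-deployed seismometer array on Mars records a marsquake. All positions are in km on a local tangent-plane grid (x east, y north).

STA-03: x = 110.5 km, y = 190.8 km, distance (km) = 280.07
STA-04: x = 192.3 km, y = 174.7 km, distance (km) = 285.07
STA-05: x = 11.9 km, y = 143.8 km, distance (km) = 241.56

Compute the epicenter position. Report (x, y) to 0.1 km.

Circle about each station: (x − 110.5)² + (y − 190.8)² = 280.07²; (x − 192.3)² + (y − 174.7)² = 285.07²; (x − 11.9)² + (y − 143.8)² = 241.56².
Subtracting pairs of circle equations eliminates x²+y² and gives linear equations (the radical axes):
163.6 x − 32.2 y = 16058.79
-197.2 x − 94.0 y = -7706.87
Solving the 2×2 system: x ≈ 80.9, y ≈ -87.7 km.

80.9 km east, -87.7 km north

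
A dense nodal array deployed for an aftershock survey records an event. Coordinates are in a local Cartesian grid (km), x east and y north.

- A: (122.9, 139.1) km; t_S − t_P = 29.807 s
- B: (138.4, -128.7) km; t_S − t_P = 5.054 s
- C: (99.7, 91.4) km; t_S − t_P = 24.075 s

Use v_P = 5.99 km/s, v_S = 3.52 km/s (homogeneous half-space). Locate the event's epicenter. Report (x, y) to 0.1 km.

97.8 km east, -114.1 km north

Distance from S−P lag: d = Δt · v_P v_S / (v_P − v_S) = Δt · (5.99·3.52)/(5.99−3.52) ≈ 8.5364·Δt.
So d_A = 254.44, d_B = 43.14, d_C = 205.51 km.
Circle about each station: (x − 122.9)² + (y − 139.1)² = 254.44²; (x − 138.4)² + (y + 128.7)² = 43.14²; (x − 99.7)² + (y − 91.4)² = 205.51².
Subtracting the A equation from the B and C equations removes the quadratic terms:
31.0 x − 535.6 y = 64143.68
-46.4 x − 95.4 y = 6346.18
Solving the 2×2 system: x ≈ 97.8, y ≈ -114.1 km.
Check against A (with the unrounded x, y): √((x − 122.9)²+(y − 139.1)²) = 254.44 ≈ 254.44 km. ✓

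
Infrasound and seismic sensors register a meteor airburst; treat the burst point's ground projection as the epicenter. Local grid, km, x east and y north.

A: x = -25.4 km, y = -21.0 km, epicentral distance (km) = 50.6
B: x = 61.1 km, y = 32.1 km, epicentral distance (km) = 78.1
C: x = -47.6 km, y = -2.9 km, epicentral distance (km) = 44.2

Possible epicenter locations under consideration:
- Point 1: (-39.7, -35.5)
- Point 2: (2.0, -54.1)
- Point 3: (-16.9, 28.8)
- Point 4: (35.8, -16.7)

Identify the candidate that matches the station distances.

For each candidate, compare |candidate − station| to the reported distance:
Point 1: residuals A 30.2, B 43.3, C 10.7 → max 43.3 km
Point 2: residuals A 7.6, B 26.4, C 27.1 → max 27.1 km
Point 3: residuals A 0.1, B 0.0, C 0.1 → max 0.1 km
Point 4: residuals A 10.8, B 23.1, C 40.3 → max 40.3 km
Only Point 3 has all residuals ≈ 0.

Point 3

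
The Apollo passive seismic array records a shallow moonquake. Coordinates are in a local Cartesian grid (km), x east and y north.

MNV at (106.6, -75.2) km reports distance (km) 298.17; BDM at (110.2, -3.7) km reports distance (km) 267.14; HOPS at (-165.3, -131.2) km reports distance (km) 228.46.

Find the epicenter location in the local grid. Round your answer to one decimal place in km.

Circle about each station: (x − 106.6)² + (y + 75.2)² = 298.17²; (x − 110.2)² + (y + 3.7)² = 267.14²; (x + 165.3)² + (y + 131.2)² = 228.46².
Subtracting pairs of circle equations eliminates x²+y² and gives linear equations (the radical axes):
7.2 x + 143.0 y = 12680.70
-543.8 x − 112.0 y = 64230.31
Solving the 2×2 system: x ≈ -137.8, y ≈ 95.6 km.

-137.8 km east, 95.6 km north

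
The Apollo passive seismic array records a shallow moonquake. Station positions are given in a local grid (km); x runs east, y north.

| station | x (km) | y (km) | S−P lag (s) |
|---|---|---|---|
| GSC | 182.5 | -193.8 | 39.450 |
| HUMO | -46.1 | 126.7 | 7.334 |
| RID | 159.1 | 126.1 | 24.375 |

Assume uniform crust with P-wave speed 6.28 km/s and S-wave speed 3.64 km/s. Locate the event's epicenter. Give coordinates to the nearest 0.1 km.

(-42.4, 63.3)

Distance from S−P lag: d = Δt · v_P v_S / (v_P − v_S) = Δt · (6.28·3.64)/(6.28−3.64) ≈ 8.6588·Δt.
So d_GSC = 341.59, d_HUMO = 63.50, d_RID = 211.06 km.
Circle about each station: (x − 182.5)² + (y + 193.8)² = 341.59²; (x + 46.1)² + (y − 126.7)² = 63.50²; (x − 159.1)² + (y − 126.1)² = 211.06².
Subtracting the GSC equation from the HUMO and RID equations removes the quadratic terms:
-457.2 x + 641.0 y = 59964.89
-46.8 x + 639.8 y = 42486.73
Solving the 2×2 system: x ≈ -42.4, y ≈ 63.3 km.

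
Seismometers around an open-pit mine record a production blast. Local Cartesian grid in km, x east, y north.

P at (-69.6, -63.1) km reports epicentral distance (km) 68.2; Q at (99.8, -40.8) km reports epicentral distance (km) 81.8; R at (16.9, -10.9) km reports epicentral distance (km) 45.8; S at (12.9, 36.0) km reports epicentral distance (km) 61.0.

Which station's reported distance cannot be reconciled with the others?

Solve using three stations at a time. Using P, R, S (subtract circle equations pairwise → linear system) gives (x, y) ≈ (-28.8, -8.5).
Distances from that point to each station vs reported:
  P: calculated 68.2 vs reported 68.2 → residual 0.0 km
  Q: calculated 132.6 vs reported 81.8 → residual 50.8 km
  R: calculated 45.8 vs reported 45.8 → residual 0.0 km
  S: calculated 61.0 vs reported 61.0 → residual 0.0 km
P, R, S are mutually consistent (residuals ≈ 0); Q is off by 50.8 km.

Q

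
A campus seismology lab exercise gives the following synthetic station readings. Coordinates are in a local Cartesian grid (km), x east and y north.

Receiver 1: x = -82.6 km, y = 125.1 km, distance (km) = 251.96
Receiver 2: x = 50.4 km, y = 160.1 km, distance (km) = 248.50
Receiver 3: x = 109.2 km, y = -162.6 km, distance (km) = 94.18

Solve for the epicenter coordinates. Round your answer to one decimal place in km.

Circle about each station: (x + 82.6)² + (y − 125.1)² = 251.96²; (x − 50.4)² + (y − 160.1)² = 248.50²; (x − 109.2)² + (y + 162.6)² = 94.18².
Subtracting the Receiver 1 equation from the Receiver 2 and Receiver 3 equations removes the quadratic terms:
266.0 x + 70.0 y = 7430.99
383.6 x − 575.4 y = 70504.60
Solving the 2×2 system: x ≈ 51.2, y ≈ -88.4 km.

(51.2, -88.4)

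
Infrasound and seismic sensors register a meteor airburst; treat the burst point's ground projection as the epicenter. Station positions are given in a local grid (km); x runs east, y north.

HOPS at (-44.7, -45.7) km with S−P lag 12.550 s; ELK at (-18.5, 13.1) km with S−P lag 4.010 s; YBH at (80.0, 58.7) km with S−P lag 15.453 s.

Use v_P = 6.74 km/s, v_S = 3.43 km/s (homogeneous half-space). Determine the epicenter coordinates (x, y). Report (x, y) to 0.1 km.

Distance from S−P lag: d = Δt · v_P v_S / (v_P − v_S) = Δt · (6.74·3.43)/(6.74−3.43) ≈ 6.9844·Δt.
So d_HOPS = 87.65, d_ELK = 28.01, d_YBH = 107.93 km.
Circle about each station: (x + 44.7)² + (y + 45.7)² = 87.65²; (x + 18.5)² + (y − 13.1)² = 28.01²; (x − 80.0)² + (y − 58.7)² = 107.93².
Subtracting the HOPS equation from the ELK and YBH equations removes the quadratic terms:
52.4 x + 117.6 y = 3325.24
249.4 x + 208.8 y = 1792.75
Solving the 2×2 system: x ≈ -26.3, y ≈ 40.0 km.
Check against HOPS (with the unrounded x, y): √((x + 44.7)²+(y + 45.7)²) = 87.65 ≈ 87.65 km. ✓

x ≈ -26.3 km, y ≈ 40.0 km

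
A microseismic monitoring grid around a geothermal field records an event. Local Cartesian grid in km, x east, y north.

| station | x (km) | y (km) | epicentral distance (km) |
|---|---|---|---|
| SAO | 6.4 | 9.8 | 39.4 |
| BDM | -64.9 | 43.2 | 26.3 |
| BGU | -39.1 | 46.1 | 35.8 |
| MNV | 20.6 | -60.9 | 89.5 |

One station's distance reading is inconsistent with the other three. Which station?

BDM

Solve using three stations at a time. Using SAO, BGU, MNV (subtract circle equations pairwise → linear system) gives (x, y) ≈ (-33.0, 10.8).
Distances from that point to each station vs reported:
  SAO: calculated 39.4 vs reported 39.4 → residual 0.0 km
  BDM: calculated 45.5 vs reported 26.3 → residual 19.2 km
  BGU: calculated 35.8 vs reported 35.8 → residual 0.0 km
  MNV: calculated 89.5 vs reported 89.5 → residual 0.0 km
SAO, BGU, MNV are mutually consistent (residuals ≈ 0); BDM is off by 19.2 km.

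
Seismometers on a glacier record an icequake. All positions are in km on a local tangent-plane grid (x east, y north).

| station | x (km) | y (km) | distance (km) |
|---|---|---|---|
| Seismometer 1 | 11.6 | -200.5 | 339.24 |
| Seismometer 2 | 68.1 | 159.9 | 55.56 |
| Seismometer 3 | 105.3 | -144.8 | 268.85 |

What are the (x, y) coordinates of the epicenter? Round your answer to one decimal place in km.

Circle about each station: (x − 11.6)² + (y + 200.5)² = 339.24²; (x − 68.1)² + (y − 159.9)² = 55.56²; (x − 105.3)² + (y + 144.8)² = 268.85².
Subtracting pairs of circle equations eliminates x²+y² and gives linear equations (the radical axes):
113.0 x + 720.8 y = 101867.67
187.4 x + 111.4 y = 34523.78
Solving the 2×2 system: x ≈ 110.5, y ≈ 124.0 km.

(110.5, 124.0)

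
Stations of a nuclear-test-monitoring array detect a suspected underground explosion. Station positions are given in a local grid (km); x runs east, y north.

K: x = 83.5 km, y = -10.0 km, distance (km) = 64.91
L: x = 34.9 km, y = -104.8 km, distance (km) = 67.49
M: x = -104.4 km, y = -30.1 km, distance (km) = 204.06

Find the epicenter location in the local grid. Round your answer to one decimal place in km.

Circle about each station: (x − 83.5)² + (y + 10.0)² = 64.91²; (x − 34.9)² + (y + 104.8)² = 67.49²; (x + 104.4)² + (y + 30.1)² = 204.06².
Subtracting the K equation from the L and M equations removes the quadratic terms:
-97.2 x − 189.6 y = 4787.21
-375.8 x − 40.2 y = -32694.06
Solving the 2×2 system: x ≈ 94.9, y ≈ -73.9 km.
Check against K (with the unrounded x, y): √((x − 83.5)²+(y + 10.0)²) = 64.91 ≈ 64.91 km. ✓

(94.9, -73.9)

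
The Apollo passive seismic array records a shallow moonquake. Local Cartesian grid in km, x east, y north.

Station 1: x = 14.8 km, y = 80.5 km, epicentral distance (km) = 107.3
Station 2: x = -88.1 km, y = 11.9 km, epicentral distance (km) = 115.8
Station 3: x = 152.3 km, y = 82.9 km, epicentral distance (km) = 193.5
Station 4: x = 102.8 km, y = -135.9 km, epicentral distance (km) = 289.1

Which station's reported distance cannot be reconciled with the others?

Station 1

Solve using three stations at a time. Using Station 2, Station 3, Station 4 (subtract circle equations pairwise → linear system) gives (x, y) ≈ (-38.3, 116.4).
Distances from that point to each station vs reported:
  Station 1: calculated 64.1 vs reported 107.3 → residual 43.2 km
  Station 2: calculated 115.8 vs reported 115.8 → residual 0.0 km
  Station 3: calculated 193.5 vs reported 193.5 → residual 0.0 km
  Station 4: calculated 289.1 vs reported 289.1 → residual 0.0 km
Station 2, Station 3, Station 4 are mutually consistent (residuals ≈ 0); Station 1 is off by 43.2 km.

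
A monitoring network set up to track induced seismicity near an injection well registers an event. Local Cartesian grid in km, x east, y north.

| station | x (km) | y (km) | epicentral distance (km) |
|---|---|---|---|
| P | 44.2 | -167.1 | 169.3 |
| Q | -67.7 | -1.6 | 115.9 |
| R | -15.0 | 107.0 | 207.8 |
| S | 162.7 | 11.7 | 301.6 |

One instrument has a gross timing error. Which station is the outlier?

Solve using three stations at a time. Using P, Q, S (subtract circle equations pairwise → linear system) gives (x, y) ≈ (-114.2, -107.6).
Distances from that point to each station vs reported:
  P: calculated 169.2 vs reported 169.3 → residual 0.1 km
  Q: calculated 115.8 vs reported 115.9 → residual 0.1 km
  R: calculated 236.5 vs reported 207.8 → residual 28.7 km
  S: calculated 301.6 vs reported 301.6 → residual 0.0 km
P, Q, S are mutually consistent (residuals ≈ 0); R is off by 28.7 km.

R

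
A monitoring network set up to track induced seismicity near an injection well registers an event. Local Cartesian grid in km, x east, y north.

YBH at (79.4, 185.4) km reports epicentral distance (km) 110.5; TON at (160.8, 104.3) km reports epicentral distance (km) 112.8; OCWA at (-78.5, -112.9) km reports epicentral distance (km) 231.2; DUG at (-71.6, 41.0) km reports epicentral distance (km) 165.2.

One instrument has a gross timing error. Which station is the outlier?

DUG

Solve using three stations at a time. Using YBH, TON, OCWA (subtract circle equations pairwise → linear system) gives (x, y) ≈ (51.0, 78.6).
Distances from that point to each station vs reported:
  YBH: calculated 110.5 vs reported 110.5 → residual 0.0 km
  TON: calculated 112.8 vs reported 112.8 → residual 0.0 km
  OCWA: calculated 231.2 vs reported 231.2 → residual 0.0 km
  DUG: calculated 128.2 vs reported 165.2 → residual 37.0 km
YBH, TON, OCWA are mutually consistent (residuals ≈ 0); DUG is off by 37.0 km.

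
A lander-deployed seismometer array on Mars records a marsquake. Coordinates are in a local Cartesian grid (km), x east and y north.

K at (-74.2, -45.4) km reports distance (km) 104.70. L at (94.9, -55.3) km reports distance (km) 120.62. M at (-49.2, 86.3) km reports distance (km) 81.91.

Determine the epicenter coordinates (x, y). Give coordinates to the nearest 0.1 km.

(4.1, 24.1)

Circle about each station: (x + 74.2)² + (y + 45.4)² = 104.70²; (x − 94.9)² + (y + 55.3)² = 120.62²; (x + 49.2)² + (y − 86.3)² = 81.91².
Subtracting the K equation from the L and M equations removes the quadratic terms:
338.2 x − 19.8 y = 910.21
50.0 x + 263.4 y = 6554.37
Solving the 2×2 system: x ≈ 4.1, y ≈ 24.1 km.
Check against K (with the unrounded x, y): √((x + 74.2)²+(y + 45.4)²) = 104.70 ≈ 104.70 km. ✓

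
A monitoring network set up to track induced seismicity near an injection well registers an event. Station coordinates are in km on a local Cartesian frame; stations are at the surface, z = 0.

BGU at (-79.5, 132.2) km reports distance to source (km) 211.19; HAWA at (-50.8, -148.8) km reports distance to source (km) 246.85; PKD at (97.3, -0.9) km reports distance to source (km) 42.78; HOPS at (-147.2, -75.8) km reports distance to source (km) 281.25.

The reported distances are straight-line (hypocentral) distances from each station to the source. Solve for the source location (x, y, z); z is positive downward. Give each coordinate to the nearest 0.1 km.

Each station gives a sphere (x−x_i)² + (y−y_i)² + z² = d_i² (stations at z=0).
Subtracting the BGU sphere from HAWA and PKD: z² cancels, leaving linear equations in x and y:
57.4 x − 562.0 y = -15408.72
353.6 x − 266.2 y = 28442.10
Solving: x ≈ 109.496, y ≈ 38.601 km (keep extra digits for the depth step; rounded: 109.5, 38.6).
Then from the BGU sphere: z² = 211.19² − (x + 79.5)² − (y − 132.2)² with x = 109.496, y = 38.601, so z ≈ 10.998 ≈ 11.0 km.
Check against HOPS (with the unrounded solution): distance 281.25 ≈ 281.25 km. ✓

x ≈ 109.5 km, y ≈ 38.6 km, depth ≈ 11.0 km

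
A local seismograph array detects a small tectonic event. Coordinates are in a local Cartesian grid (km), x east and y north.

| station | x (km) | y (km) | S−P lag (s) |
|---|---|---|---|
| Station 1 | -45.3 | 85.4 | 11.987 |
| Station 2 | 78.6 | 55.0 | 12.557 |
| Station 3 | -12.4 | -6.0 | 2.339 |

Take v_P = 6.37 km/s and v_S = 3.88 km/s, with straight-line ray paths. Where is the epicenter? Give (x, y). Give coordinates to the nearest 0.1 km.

Distance from S−P lag: d = Δt · v_P v_S / (v_P − v_S) = Δt · (6.37·3.88)/(6.37−3.88) ≈ 9.9259·Δt.
So d_Station 1 = 118.98, d_Station 2 = 124.64, d_Station 3 = 23.22 km.
Circle about each station: (x + 45.3)² + (y − 85.4)² = 118.98²; (x − 78.6)² + (y − 55.0)² = 124.64²; (x + 12.4)² + (y + 6.0)² = 23.22².
Subtracting the Station 1 equation from the Station 2 and Station 3 equations removes the quadratic terms:
247.8 x − 60.8 y = -1521.18
65.8 x − 182.8 y = 4461.58
Solving the 2×2 system: x ≈ -13.3, y ≈ -29.2 km.
Check against Station 1 (with the unrounded x, y): √((x + 45.3)²+(y − 85.4)²) = 118.98 ≈ 118.98 km. ✓

x ≈ -13.3 km, y ≈ -29.2 km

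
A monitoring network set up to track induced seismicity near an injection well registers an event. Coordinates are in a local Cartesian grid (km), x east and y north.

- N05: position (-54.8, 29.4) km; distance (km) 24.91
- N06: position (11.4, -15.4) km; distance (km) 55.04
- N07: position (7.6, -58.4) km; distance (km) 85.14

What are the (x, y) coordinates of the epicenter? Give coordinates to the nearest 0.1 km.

Circle about each station: (x + 54.8)² + (y − 29.4)² = 24.91²; (x − 11.4)² + (y + 15.4)² = 55.04²; (x − 7.6)² + (y + 58.4)² = 85.14².
Subtracting the N05 equation from the N06 and N07 equations removes the quadratic terms:
132.4 x − 89.6 y = -5909.17
124.8 x − 175.6 y = -7027.39
Solving the 2×2 system: x ≈ -33.8, y ≈ 16.0 km.
Check against N05 (with the unrounded x, y): √((x + 54.8)²+(y − 29.4)²) = 24.91 ≈ 24.91 km. ✓

-33.8 km east, 16.0 km north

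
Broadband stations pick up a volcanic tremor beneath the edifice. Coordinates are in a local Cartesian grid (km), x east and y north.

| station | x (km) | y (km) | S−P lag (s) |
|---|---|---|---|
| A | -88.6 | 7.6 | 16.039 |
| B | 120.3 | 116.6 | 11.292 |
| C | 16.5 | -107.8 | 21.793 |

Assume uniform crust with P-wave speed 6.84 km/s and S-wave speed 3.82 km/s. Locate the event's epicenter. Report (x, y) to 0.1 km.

x ≈ 29.6 km, y ≈ 80.3 km

Distance from S−P lag: d = Δt · v_P v_S / (v_P − v_S) = Δt · (6.84·3.82)/(6.84−3.82) ≈ 8.6519·Δt.
So d_A = 138.77, d_B = 97.70, d_C = 188.55 km.
Circle about each station: (x + 88.6)² + (y − 7.6)² = 138.77²; (x − 120.3)² + (y − 116.6)² = 97.70²; (x − 16.5)² + (y + 107.8)² = 188.55².
Subtracting pairs of circle equations eliminates x²+y² and gives linear equations (the radical axes):
417.8 x + 218.0 y = 29871.75
210.2 x − 230.8 y = -12308.62
Solving the 2×2 system: x ≈ 29.6, y ≈ 80.3 km.
Check against A (with the unrounded x, y): √((x + 88.6)²+(y − 7.6)²) = 138.77 ≈ 138.77 km. ✓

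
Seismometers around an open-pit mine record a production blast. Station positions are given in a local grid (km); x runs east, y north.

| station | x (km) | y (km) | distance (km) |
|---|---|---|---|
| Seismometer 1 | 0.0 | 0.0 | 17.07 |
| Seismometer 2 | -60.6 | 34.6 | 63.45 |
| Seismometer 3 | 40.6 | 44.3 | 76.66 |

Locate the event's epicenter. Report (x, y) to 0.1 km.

Circle about each station: x² + y² = 17.07²; (x + 60.6)² + (y − 34.6)² = 63.45²; (x − 40.6)² + (y − 44.3)² = 76.66².
Subtracting the Seismometer 1 equation from the Seismometer 2 and Seismometer 3 equations removes the quadratic terms:
-121.2 x + 69.2 y = 1135.00
81.2 x + 88.6 y = -1974.52
Solving the 2×2 system: x ≈ -14.5, y ≈ -9.0 km.

x ≈ -14.5 km, y ≈ -9.0 km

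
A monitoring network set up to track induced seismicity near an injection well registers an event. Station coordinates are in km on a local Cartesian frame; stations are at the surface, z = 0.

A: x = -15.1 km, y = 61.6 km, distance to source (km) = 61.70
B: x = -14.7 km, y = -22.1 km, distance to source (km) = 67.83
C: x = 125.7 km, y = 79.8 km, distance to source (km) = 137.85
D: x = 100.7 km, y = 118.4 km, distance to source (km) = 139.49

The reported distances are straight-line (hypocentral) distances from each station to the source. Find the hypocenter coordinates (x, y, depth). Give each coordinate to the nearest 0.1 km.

x ≈ 7.3 km, y ≈ 24.6 km, depth ≈ 44.0 km

Each station gives a sphere (x−x_i)² + (y−y_i)² + z² = d_i² (stations at z=0).
Subtracting the A sphere from B and C: z² cancels, leaving linear equations in x and y:
0.8 x − 167.4 y = -4112.09
281.6 x + 36.4 y = 2950.23
Solving: x ≈ 7.297, y ≈ 24.599 km (keep extra digits for the depth step; rounded: 7.3, 24.6).
Then from the A sphere: z² = 61.70² − (x + 15.1)² − (y − 61.6)² with x = 7.297, y = 24.599, so z ≈ 44.002 ≈ 44.0 km.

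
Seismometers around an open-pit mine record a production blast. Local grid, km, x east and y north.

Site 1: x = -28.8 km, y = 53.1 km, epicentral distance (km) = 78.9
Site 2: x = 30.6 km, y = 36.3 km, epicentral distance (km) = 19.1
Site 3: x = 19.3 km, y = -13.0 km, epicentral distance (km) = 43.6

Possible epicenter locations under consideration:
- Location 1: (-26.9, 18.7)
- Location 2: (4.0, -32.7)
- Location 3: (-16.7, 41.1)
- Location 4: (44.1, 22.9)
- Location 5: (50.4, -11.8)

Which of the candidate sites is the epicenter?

Location 4

For each candidate, compare |candidate − station| to the reported distance:
Location 1: residuals Site 1 44.4, Site 2 41.0, Site 3 12.4 → max 44.4 km
Location 2: residuals Site 1 13.0, Site 2 54.8, Site 3 18.7 → max 54.8 km
Location 3: residuals Site 1 61.9, Site 2 28.4, Site 3 21.4 → max 61.9 km
Location 4: residuals Site 1 0.0, Site 2 0.1, Site 3 0.0 → max 0.1 km
Location 5: residuals Site 1 23.5, Site 2 32.9, Site 3 12.5 → max 32.9 km
Only Location 4 has all residuals ≈ 0.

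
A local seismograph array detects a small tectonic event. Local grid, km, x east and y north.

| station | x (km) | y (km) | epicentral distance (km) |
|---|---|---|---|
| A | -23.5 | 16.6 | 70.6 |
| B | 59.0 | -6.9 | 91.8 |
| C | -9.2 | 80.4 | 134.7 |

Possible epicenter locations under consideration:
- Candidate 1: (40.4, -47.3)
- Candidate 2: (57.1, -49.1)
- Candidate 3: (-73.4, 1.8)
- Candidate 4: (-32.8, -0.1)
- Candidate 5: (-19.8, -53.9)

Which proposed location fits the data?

Candidate 5

For each candidate, compare |candidate − station| to the reported distance:
Candidate 1: residuals A 19.8, B 47.3, C 2.3 → max 47.3 km
Candidate 2: residuals A 33.4, B 49.6, C 10.8 → max 49.6 km
Candidate 3: residuals A 18.6, B 40.9, C 33.2 → max 40.9 km
Candidate 4: residuals A 51.5, B 0.3, C 50.8 → max 51.5 km
Candidate 5: residuals A 0.0, B 0.0, C 0.0 → max 0.0 km
Only Candidate 5 has all residuals ≈ 0.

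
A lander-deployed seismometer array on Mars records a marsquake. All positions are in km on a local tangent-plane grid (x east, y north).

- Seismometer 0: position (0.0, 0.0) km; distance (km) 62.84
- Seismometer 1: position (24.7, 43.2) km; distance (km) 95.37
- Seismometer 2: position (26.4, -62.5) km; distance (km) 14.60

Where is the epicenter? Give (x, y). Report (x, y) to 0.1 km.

Circle about each station: x² + y² = 62.84²; (x − 24.7)² + (y − 43.2)² = 95.37²; (x − 26.4)² + (y + 62.5)² = 14.60².
Subtracting pairs of circle equations eliminates x²+y² and gives linear equations (the radical axes):
49.4 x + 86.4 y = -2670.24
52.8 x − 125.0 y = 8338.92
Solving the 2×2 system: x ≈ 36.0, y ≈ -51.5 km.

36.0 km east, -51.5 km north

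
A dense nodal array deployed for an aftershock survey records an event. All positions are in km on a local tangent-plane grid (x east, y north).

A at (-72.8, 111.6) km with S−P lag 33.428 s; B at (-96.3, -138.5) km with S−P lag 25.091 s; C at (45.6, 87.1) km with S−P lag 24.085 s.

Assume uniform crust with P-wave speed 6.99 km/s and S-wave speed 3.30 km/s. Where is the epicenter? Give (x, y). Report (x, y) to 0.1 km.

x ≈ 41.4 km, y ≈ -63.4 km

Distance from S−P lag: d = Δt · v_P v_S / (v_P − v_S) = Δt · (6.99·3.30)/(6.99−3.30) ≈ 6.2512·Δt.
So d_A = 208.97, d_B = 156.85, d_C = 150.56 km.
Circle about each station: (x + 72.8)² + (y − 111.6)² = 208.97²; (x + 96.3)² + (y + 138.5)² = 156.85²; (x − 45.6)² + (y − 87.1)² = 150.56².
Subtracting the A equation from the B and C equations removes the quadratic terms:
-47.0 x − 500.2 y = 29768.08
236.8 x − 49.0 y = 12911.52
Solving the 2×2 system: x ≈ 41.4, y ≈ -63.4 km.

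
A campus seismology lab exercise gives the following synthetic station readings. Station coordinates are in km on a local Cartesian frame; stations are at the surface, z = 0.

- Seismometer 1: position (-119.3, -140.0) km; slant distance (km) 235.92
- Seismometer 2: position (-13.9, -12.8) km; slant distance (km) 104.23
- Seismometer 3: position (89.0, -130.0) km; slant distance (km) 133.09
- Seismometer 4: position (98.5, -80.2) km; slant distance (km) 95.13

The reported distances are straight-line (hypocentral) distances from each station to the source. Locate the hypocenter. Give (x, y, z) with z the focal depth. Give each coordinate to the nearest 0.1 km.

Each station gives a sphere (x−x_i)² + (y−y_i)² + z² = d_i² (stations at z=0).
Subtracting the Seismometer 1 sphere from Seismometer 2 and Seismometer 3: z² cancels, leaving linear equations in x and y:
210.8 x + 254.4 y = 11318.91
416.6 x + 20.0 y = 28933.81
Solving: x ≈ 70.105, y ≈ -13.598 km (keep extra digits for the depth step; rounded: 70.1, -13.6).
Then from the Seismometer 1 sphere: z² = 235.92² − (x + 119.3)² − (y + 140.0)² with x = 70.105, y = -13.598, so z ≈ 61.697 ≈ 61.7 km.

x ≈ 70.1 km, y ≈ -13.6 km, depth ≈ 61.7 km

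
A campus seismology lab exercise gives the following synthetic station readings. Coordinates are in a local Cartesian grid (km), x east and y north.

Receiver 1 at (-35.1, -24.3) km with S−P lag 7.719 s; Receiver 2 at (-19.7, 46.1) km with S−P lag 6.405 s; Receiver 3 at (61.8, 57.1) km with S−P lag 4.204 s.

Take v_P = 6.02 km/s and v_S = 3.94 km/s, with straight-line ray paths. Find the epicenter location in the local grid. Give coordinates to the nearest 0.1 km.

Distance from S−P lag: d = Δt · v_P v_S / (v_P − v_S) = Δt · (6.02·3.94)/(6.02−3.94) ≈ 11.4033·Δt.
So d_Receiver 1 = 88.02, d_Receiver 2 = 73.04, d_Receiver 3 = 47.94 km.
Circle about each station: (x + 35.1)² + (y + 24.3)² = 88.02²; (x + 19.7)² + (y − 46.1)² = 73.04²; (x − 61.8)² + (y − 57.1)² = 47.94².
Subtracting the Receiver 1 equation from the Receiver 2 and Receiver 3 equations removes the quadratic terms:
30.8 x + 140.8 y = 3103.48
193.8 x + 162.8 y = 10706.43
Solving the 2×2 system: x ≈ 45.0, y ≈ 12.2 km.
Check against Receiver 1 (with the unrounded x, y): √((x + 35.1)²+(y + 24.3)²) = 88.02 ≈ 88.02 km. ✓

x ≈ 45.0 km, y ≈ 12.2 km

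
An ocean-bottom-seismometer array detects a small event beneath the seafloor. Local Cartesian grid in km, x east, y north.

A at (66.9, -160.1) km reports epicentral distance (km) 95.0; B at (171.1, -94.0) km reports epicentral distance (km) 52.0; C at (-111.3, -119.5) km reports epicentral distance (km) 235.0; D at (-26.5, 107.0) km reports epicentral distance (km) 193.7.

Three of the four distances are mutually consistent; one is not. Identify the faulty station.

D

Solve using three stations at a time. Using A, B, C (subtract circle equations pairwise → linear system) gives (x, y) ≈ (120.6, -81.8).
Distances from that point to each station vs reported:
  A: calculated 95.0 vs reported 95.0 → residual 0.0 km
  B: calculated 51.9 vs reported 52.0 → residual 0.1 km
  C: calculated 235.0 vs reported 235.0 → residual 0.0 km
  D: calculated 239.4 vs reported 193.7 → residual 45.7 km
A, B, C are mutually consistent (residuals ≈ 0); D is off by 45.7 km.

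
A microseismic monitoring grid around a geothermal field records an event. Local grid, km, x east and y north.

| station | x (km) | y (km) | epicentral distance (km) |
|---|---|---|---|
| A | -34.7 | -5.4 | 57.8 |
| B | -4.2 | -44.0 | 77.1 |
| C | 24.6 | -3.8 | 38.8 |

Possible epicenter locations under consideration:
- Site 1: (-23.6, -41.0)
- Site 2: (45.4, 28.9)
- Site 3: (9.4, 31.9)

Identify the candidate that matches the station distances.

Site 3

For each candidate, compare |candidate − station| to the reported distance:
Site 1: residuals A 20.5, B 57.5, C 22.1 → max 57.5 km
Site 2: residuals A 29.3, B 11.1, C 0.0 → max 29.3 km
Site 3: residuals A 0.0, B 0.0, C 0.0 → max 0.0 km
Only Site 3 has all residuals ≈ 0.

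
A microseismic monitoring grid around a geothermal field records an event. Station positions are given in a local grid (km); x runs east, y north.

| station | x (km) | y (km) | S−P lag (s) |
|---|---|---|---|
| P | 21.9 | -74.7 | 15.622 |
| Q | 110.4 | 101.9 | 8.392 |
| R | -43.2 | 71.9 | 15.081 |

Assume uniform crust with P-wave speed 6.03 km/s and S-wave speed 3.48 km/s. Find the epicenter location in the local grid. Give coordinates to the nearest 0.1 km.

Distance from S−P lag: d = Δt · v_P v_S / (v_P − v_S) = Δt · (6.03·3.48)/(6.03−3.48) ≈ 8.2292·Δt.
So d_P = 128.56, d_Q = 69.06, d_R = 124.10 km.
Circle about each station: (x − 21.9)² + (y + 74.7)² = 128.56²; (x − 110.4)² + (y − 101.9)² = 69.06²; (x + 43.2)² + (y − 71.9)² = 124.10².
Subtracting pairs of circle equations eliminates x²+y² and gives linear equations (the radical axes):
177.0 x + 353.2 y = 28270.46
-130.2 x + 293.2 y = 2103.01
Solving the 2×2 system: x ≈ 77.1, y ≈ 41.4 km.

77.1 km east, 41.4 km north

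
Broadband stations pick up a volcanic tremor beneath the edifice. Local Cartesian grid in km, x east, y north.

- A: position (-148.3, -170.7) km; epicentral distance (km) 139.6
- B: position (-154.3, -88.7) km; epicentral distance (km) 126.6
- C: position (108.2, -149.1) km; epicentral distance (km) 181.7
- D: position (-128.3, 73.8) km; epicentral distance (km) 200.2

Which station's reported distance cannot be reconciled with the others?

Solve using three stations at a time. Using A, B, D (subtract circle equations pairwise → linear system) gives (x, y) ≈ (-28.0, -99.6).
Distances from that point to each station vs reported:
  A: calculated 139.7 vs reported 139.6 → residual 0.1 km
  B: calculated 126.7 vs reported 126.6 → residual 0.1 km
  C: calculated 145.0 vs reported 181.7 → residual 36.7 km
  D: calculated 200.3 vs reported 200.2 → residual 0.1 km
A, B, D are mutually consistent (residuals ≈ 0); C is off by 36.7 km.

C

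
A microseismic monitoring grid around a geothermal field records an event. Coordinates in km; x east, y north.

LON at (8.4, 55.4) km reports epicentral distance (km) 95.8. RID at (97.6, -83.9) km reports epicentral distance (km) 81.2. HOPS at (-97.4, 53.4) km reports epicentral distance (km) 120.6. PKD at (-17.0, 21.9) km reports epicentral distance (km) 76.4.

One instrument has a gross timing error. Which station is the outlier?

HOPS

Solve using three stations at a time. Using LON, RID, PKD (subtract circle equations pairwise → linear system) gives (x, y) ≈ (30.7, -37.8).
Distances from that point to each station vs reported:
  LON: calculated 95.8 vs reported 95.8 → residual 0.0 km
  RID: calculated 81.2 vs reported 81.2 → residual 0.0 km
  HOPS: calculated 157.3 vs reported 120.6 → residual 36.7 km
  PKD: calculated 76.4 vs reported 76.4 → residual 0.0 km
LON, RID, PKD are mutually consistent (residuals ≈ 0); HOPS is off by 36.7 km.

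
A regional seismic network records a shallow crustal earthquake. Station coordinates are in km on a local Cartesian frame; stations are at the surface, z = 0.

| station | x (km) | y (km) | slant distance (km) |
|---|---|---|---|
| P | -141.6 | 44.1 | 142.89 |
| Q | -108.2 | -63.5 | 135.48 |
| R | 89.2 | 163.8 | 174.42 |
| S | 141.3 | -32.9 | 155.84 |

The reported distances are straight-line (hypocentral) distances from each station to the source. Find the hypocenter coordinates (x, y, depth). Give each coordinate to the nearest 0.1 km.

Each station gives a sphere (x−x_i)² + (y−y_i)² + z² = d_i² (stations at z=0).
Subtracting the P sphere from Q and R: z² cancels, leaving linear equations in x and y:
66.8 x − 215.2 y = -4193.16
461.6 x + 239.4 y = 2786.93
Solving: x ≈ -3.504, y ≈ 18.397 km (keep extra digits for the depth step; rounded: -3.5, 18.4).
Then from the P sphere: z² = 142.89² − (x + 141.6)² − (y − 44.1)² with x = -3.504, y = 18.397, so z ≈ 26.199 ≈ 26.2 km.
Check against S (with the unrounded solution): distance 155.84 ≈ 155.84 km. ✓

x ≈ -3.5 km, y ≈ 18.4 km, depth ≈ 26.2 km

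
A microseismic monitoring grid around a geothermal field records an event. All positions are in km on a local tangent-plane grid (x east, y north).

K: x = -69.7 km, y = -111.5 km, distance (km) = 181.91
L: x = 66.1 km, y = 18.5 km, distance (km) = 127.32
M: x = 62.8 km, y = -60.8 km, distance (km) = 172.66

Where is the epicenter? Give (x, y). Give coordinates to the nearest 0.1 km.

-50.6 km east, 69.4 km north

Circle about each station: (x + 69.7)² + (y + 111.5)² = 181.91²; (x − 66.1)² + (y − 18.5)² = 127.32²; (x − 62.8)² + (y + 60.8)² = 172.66².
Subtracting pairs of circle equations eliminates x²+y² and gives linear equations (the radical axes):
271.6 x + 260.0 y = 4301.99
265.0 x + 101.4 y = -6370.09
Solving the 2×2 system: x ≈ -50.6, y ≈ 69.4 km.
Check against K (with the unrounded x, y): √((x + 69.7)²+(y + 111.5)²) = 181.90 ≈ 181.91 km. ✓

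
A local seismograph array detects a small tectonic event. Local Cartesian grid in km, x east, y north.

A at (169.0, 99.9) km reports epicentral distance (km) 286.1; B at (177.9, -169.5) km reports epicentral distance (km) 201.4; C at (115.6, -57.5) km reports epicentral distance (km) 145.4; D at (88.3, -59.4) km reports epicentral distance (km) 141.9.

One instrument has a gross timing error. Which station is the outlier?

Solve using three stations at a time. Using A, B, C (subtract circle equations pairwise → linear system) gives (x, y) ≈ (-16.7, -117.7).
Distances from that point to each station vs reported:
  A: calculated 286.1 vs reported 286.1 → residual 0.0 km
  B: calculated 201.4 vs reported 201.4 → residual 0.0 km
  C: calculated 145.4 vs reported 145.4 → residual 0.0 km
  D: calculated 120.1 vs reported 141.9 → residual 21.8 km
A, B, C are mutually consistent (residuals ≈ 0); D is off by 21.8 km.

D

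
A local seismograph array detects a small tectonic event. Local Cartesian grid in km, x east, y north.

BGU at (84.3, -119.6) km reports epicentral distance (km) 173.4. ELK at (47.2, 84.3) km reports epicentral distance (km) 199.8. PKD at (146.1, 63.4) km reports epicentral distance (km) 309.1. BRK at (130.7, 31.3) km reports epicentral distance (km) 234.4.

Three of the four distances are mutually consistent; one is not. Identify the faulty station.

Solve using three stations at a time. Using BGU, ELK, BRK (subtract circle equations pairwise → linear system) gives (x, y) ≈ (-81.2, -68.5).
Distances from that point to each station vs reported:
  BGU: calculated 173.2 vs reported 173.4 → residual 0.2 km
  ELK: calculated 199.6 vs reported 199.8 → residual 0.2 km
  PKD: calculated 262.8 vs reported 309.1 → residual 46.3 km
  BRK: calculated 234.3 vs reported 234.4 → residual 0.1 km
BGU, ELK, BRK are mutually consistent (residuals ≈ 0); PKD is off by 46.3 km.

PKD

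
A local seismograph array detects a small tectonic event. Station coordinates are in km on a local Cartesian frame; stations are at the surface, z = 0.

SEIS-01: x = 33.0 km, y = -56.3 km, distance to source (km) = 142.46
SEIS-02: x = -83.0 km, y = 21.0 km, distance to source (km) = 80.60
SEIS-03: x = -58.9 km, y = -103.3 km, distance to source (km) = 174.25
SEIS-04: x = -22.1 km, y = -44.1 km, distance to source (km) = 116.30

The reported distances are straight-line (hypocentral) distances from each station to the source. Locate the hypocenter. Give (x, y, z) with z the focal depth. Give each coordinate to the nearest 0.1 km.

Each station gives a sphere (x−x_i)² + (y−y_i)² + z² = d_i² (stations at z=0).
Subtracting the SEIS-01 sphere from SEIS-02 and SEIS-03: z² cancels, leaving linear equations in x and y:
-232.0 x + 154.6 y = 16869.80
-183.8 x − 94.0 y = -186.80
Solving: x ≈ -30.999, y ≈ 62.600 km (keep extra digits for the depth step; rounded: -31.0, 62.6).
Then from the SEIS-01 sphere: z² = 142.46² − (x − 33.0)² − (y + 56.3)² with x = -30.999, y = 62.600, so z ≈ 45.407 ≈ 45.4 km.

x ≈ -31.0 km, y ≈ 62.6 km, depth ≈ 45.4 km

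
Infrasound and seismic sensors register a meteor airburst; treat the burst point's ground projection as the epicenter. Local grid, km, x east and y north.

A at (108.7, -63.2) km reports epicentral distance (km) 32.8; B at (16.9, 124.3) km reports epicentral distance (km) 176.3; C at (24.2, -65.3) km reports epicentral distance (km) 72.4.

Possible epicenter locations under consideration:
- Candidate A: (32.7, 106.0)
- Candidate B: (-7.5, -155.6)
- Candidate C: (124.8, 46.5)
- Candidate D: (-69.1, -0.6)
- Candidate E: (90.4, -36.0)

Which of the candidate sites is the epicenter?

Candidate E

For each candidate, compare |candidate − station| to the reported distance:
Candidate A: residuals A 152.7, B 152.1, C 99.1 → max 152.7 km
Candidate B: residuals A 115.7, B 104.7, C 23.3 → max 115.7 km
Candidate C: residuals A 78.1, B 43.3, C 78.0 → max 78.1 km
Candidate D: residuals A 155.7, B 24.7, C 41.1 → max 155.7 km
Candidate E: residuals A 0.0, B 0.0, C 0.0 → max 0.0 km
Only Candidate E has all residuals ≈ 0.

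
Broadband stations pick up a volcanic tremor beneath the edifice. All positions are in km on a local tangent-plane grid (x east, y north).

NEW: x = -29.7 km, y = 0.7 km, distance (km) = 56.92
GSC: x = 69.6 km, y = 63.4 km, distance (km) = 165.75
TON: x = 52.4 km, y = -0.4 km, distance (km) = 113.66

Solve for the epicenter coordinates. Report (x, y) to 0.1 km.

-48.3 km east, -53.1 km north

Circle about each station: (x + 29.7)² + (y − 0.7)² = 56.92²; (x − 69.6)² + (y − 63.4)² = 165.75²; (x − 52.4)² + (y + 0.4)² = 113.66².
Subtracting pairs of circle equations eliminates x²+y² and gives linear equations (the radical axes):
198.6 x + 125.4 y = -16252.04
164.2 x − 2.2 y = -7815.37
Solving the 2×2 system: x ≈ -48.3, y ≈ -53.1 km.
Check against NEW (with the unrounded x, y): √((x + 29.7)²+(y − 0.7)²) = 56.92 ≈ 56.92 km. ✓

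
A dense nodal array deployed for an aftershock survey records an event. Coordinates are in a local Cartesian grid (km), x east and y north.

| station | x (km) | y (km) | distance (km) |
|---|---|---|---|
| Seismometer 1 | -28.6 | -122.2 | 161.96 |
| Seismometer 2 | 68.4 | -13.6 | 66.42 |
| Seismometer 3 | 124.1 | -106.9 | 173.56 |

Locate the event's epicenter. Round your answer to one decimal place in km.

Circle about each station: (x + 28.6)² + (y + 122.2)² = 161.96²; (x − 68.4)² + (y + 13.6)² = 66.42²; (x − 124.1)² + (y + 106.9)² = 173.56².
Subtracting pairs of circle equations eliminates x²+y² and gives linear equations (the radical axes):
194.0 x + 217.2 y = 10932.15
305.4 x + 30.6 y = 7185.59
Solving the 2×2 system: x ≈ 20.3, y ≈ 32.2 km.

20.3 km east, 32.2 km north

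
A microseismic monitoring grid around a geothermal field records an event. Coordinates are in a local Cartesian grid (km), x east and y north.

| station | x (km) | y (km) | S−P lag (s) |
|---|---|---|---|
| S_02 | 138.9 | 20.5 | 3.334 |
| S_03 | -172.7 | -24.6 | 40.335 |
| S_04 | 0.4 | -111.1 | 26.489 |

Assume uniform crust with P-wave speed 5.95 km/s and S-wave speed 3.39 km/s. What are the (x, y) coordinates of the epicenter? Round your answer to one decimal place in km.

Distance from S−P lag: d = Δt · v_P v_S / (v_P − v_S) = Δt · (5.95·3.39)/(5.95−3.39) ≈ 7.8791·Δt.
So d_S_02 = 26.27, d_S_03 = 317.80, d_S_04 = 208.71 km.
Circle about each station: (x − 138.9)² + (y − 20.5)² = 26.27²; (x + 172.7)² + (y + 24.6)² = 317.80²; (x − 0.4)² + (y + 111.1)² = 208.71².
Subtracting pairs of circle equations eliminates x²+y² and gives linear equations (the radical axes):
-623.2 x − 90.2 y = -89589.74
-277.0 x − 263.2 y = -50239.84
Solving the 2×2 system: x ≈ 137.0, y ≈ 46.7 km.

137.0 km east, 46.7 km north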